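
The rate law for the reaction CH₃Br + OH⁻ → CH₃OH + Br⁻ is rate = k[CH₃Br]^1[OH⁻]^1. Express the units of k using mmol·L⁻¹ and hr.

(mmol·L⁻¹)⁻¹·hr⁻¹

Step 1: Overall order = 1 + 1 = 2.
Step 2: rate has units mmol·L⁻¹·hr⁻¹; [CH₃Br]^1[OH⁻]^1 has units (mmol·L⁻¹)^2.
Step 3: k = rate/([CH₃Br]^1[OH⁻]^1), so units of k = (mmol·L⁻¹)^(1-2)·hr⁻¹ = (mmol·L⁻¹)⁻¹·hr⁻¹.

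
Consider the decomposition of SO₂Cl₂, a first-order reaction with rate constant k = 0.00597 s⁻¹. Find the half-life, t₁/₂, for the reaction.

116.1 s

Step 1: For a first-order reaction, t₁/₂ = ln(2)/k
Step 2: t₁/₂ = ln(2)/0.00597
Step 3: t₁/₂ = 0.6931/0.00597 = 116.1 s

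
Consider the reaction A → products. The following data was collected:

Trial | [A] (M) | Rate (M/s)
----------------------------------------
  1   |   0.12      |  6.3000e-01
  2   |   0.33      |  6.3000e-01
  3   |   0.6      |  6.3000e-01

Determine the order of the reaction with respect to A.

zeroth order (0)

Step 1: Compare trials - when concentration changes, rate stays constant.
Step 2: rate₂/rate₁ = 6.3000e-01/6.3000e-01 = 1
Step 3: [A]₂/[A]₁ = 0.33/0.12 = 2.75
Step 4: Since rate ratio ≈ (conc ratio)^0, the reaction is zeroth order.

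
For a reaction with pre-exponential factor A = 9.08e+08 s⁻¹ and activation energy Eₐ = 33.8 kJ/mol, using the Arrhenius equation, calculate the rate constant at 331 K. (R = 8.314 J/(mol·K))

4.21e+03 s⁻¹

Step 1: Use the Arrhenius equation: k = A × exp(-Eₐ/RT)
Step 2: Convert Eₐ to J/mol: 33.8 kJ/mol = 33800 J/mol
Step 3: Calculate the exponent: -Eₐ/(RT) = -33800/(8.314 × 331) = -12.28227
Step 4: k = 9.08e+08 × exp(-12.28227)
Step 5: k = 9.08e+08 × 4.63317e-06 = 4.2069e+03 s⁻¹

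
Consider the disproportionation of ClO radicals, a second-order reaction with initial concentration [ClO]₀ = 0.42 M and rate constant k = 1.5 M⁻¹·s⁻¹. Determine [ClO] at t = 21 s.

0.02952 M

Step 1: For a second-order reaction: 1/[ClO] = 1/[ClO]₀ + kt
Step 2: 1/[ClO] = 1/0.42 + 1.5 × 21
Step 3: 1/[ClO] = 2.381 + 31.5 = 33.88
Step 4: [ClO] = 1/33.88 = 0.02952 M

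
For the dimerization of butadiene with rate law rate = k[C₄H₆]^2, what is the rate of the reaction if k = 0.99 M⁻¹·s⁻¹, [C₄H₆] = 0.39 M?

0.1506 M/s

Step 1: Identify the rate law: rate = k[C₄H₆]^2
Step 2: Substitute values: rate = 0.99 × (0.39)^2
Step 3: Calculate: rate = 0.99 × 0.1521 = 0.150579 M/s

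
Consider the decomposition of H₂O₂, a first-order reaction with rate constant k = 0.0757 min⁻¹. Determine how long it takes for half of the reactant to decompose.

9.157 min

Step 1: For a first-order reaction, t₁/₂ = ln(2)/k
Step 2: t₁/₂ = ln(2)/0.0757
Step 3: t₁/₂ = 0.6931/0.0757 = 9.157 min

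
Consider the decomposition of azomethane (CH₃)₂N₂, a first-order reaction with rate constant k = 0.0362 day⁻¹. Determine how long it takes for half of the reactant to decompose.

19.15 day

Step 1: For a first-order reaction, t₁/₂ = ln(2)/k
Step 2: t₁/₂ = ln(2)/0.0362
Step 3: t₁/₂ = 0.6931/0.0362 = 19.15 day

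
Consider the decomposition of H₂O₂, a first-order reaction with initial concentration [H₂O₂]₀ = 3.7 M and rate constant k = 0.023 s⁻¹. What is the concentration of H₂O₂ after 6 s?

3.223 M

Step 1: For a first-order reaction: [H₂O₂] = [H₂O₂]₀ × e^(-kt)
Step 2: [H₂O₂] = 3.7 × e^(-0.023 × 6)
Step 3: [H₂O₂] = 3.7 × e^(-0.138)
Step 4: [H₂O₂] = 3.7 × 0.871099 = 3.223 M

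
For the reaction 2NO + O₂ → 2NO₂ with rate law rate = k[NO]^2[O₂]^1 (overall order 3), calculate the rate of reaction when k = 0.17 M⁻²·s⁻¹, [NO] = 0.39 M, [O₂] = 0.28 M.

0.00724 M/s

Step 1: The rate law is rate = k[NO]^2[O₂]^1, overall order = 2+1 = 3
Step 2: Substitute values: rate = 0.17 × (0.39)^2 × (0.28)^1
Step 3: rate = 0.17 × 0.1521 × 0.28 = 0.00723996 M/s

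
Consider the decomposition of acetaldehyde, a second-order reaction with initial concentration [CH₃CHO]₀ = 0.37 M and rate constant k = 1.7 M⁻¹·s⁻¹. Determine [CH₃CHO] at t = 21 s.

0.02604 M

Step 1: For a second-order reaction: 1/[CH₃CHO] = 1/[CH₃CHO]₀ + kt
Step 2: 1/[CH₃CHO] = 1/0.37 + 1.7 × 21
Step 3: 1/[CH₃CHO] = 2.703 + 35.7 = 38.4
Step 4: [CH₃CHO] = 1/38.4 = 0.02604 M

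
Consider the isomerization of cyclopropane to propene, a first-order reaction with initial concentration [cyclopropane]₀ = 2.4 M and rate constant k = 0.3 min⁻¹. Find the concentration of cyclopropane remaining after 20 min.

0.005949 M

Step 1: For a first-order reaction: [cyclopropane] = [cyclopropane]₀ × e^(-kt)
Step 2: [cyclopropane] = 2.4 × e^(-0.3 × 20)
Step 3: [cyclopropane] = 2.4 × e^(-6)
Step 4: [cyclopropane] = 2.4 × 0.00247875 = 0.005949 M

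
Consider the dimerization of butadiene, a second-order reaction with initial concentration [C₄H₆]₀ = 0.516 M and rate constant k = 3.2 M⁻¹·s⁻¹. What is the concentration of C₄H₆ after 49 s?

0.0063 M

Step 1: For a second-order reaction: 1/[C₄H₆] = 1/[C₄H₆]₀ + kt
Step 2: 1/[C₄H₆] = 1/0.516 + 3.2 × 49
Step 3: 1/[C₄H₆] = 1.938 + 156.8 = 158.7
Step 4: [C₄H₆] = 1/158.7 = 0.0063 M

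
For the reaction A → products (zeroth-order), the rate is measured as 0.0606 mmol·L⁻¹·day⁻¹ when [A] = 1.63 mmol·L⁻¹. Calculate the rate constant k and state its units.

0.0606 mmol·L⁻¹·day⁻¹

Step 1: For a zeroth-order reaction, rate = k (independent of concentration).
Step 2: k = rate = 0.0606 mmol·L⁻¹·day⁻¹.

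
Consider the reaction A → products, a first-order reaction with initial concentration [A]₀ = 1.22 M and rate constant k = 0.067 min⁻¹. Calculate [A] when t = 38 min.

0.09564 M

Step 1: For a first-order reaction: [A] = [A]₀ × e^(-kt)
Step 2: [A] = 1.22 × e^(-0.067 × 38)
Step 3: [A] = 1.22 × e^(-2.546)
Step 4: [A] = 1.22 × 0.0783946 = 0.09564 M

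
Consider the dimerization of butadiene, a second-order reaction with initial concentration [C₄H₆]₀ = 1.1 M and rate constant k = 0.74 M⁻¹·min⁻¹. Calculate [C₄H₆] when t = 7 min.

0.1642 M

Step 1: For a second-order reaction: 1/[C₄H₆] = 1/[C₄H₆]₀ + kt
Step 2: 1/[C₄H₆] = 1/1.1 + 0.74 × 7
Step 3: 1/[C₄H₆] = 0.9091 + 5.18 = 6.089
Step 4: [C₄H₆] = 1/6.089 = 0.1642 M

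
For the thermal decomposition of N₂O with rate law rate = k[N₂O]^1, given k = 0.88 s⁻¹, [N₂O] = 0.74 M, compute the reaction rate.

0.6512 M/s

Step 1: Identify the rate law: rate = k[N₂O]^1
Step 2: Substitute values: rate = 0.88 × (0.74)^1
Step 3: Calculate: rate = 0.88 × 0.74 = 0.6512 M/s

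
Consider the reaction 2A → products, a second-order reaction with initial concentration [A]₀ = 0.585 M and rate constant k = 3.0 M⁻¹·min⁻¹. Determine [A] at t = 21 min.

0.01545 M

Step 1: For a second-order reaction: 1/[A] = 1/[A]₀ + kt
Step 2: 1/[A] = 1/0.585 + 3.0 × 21
Step 3: 1/[A] = 1.709 + 63 = 64.71
Step 4: [A] = 1/64.71 = 0.01545 M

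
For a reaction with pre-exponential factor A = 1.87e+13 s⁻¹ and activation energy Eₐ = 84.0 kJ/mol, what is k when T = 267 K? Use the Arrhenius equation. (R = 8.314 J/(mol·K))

6.88e-04 s⁻¹

Step 1: Use the Arrhenius equation: k = A × exp(-Eₐ/RT)
Step 2: Convert Eₐ to J/mol: 84.0 kJ/mol = 84000 J/mol
Step 3: Calculate the exponent: -Eₐ/(RT) = -84000/(8.314 × 267) = -37.84060
Step 4: k = 1.87e+13 × exp(-37.84060)
Step 5: k = 1.87e+13 × 3.68160e-17 = 6.8846e-04 s⁻¹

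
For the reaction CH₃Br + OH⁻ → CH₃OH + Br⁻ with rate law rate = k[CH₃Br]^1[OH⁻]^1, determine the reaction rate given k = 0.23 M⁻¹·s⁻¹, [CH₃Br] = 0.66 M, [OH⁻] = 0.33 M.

0.05009 M/s

Step 1: The rate law is rate = k[CH₃Br]^1[OH⁻]^1
Step 2: Substitute: rate = 0.23 × (0.66)^1 × (0.33)^1
Step 3: rate = 0.23 × 0.66 × 0.33 = 0.050094 M/s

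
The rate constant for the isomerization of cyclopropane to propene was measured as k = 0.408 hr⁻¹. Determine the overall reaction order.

first order (1)

Step 1: The units of k for an nth-order reaction are (concentration)^(1-n)·(time)⁻¹.
Step 2: Here k has units hr⁻¹, so the concentration exponent is 0.
Step 3: 1 - n = 0 ⇒ n = 1. The reaction is first order.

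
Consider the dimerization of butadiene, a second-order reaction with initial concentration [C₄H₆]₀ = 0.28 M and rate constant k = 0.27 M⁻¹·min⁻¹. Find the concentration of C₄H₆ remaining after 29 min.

0.08771 M

Step 1: For a second-order reaction: 1/[C₄H₆] = 1/[C₄H₆]₀ + kt
Step 2: 1/[C₄H₆] = 1/0.28 + 0.27 × 29
Step 3: 1/[C₄H₆] = 3.571 + 7.83 = 11.4
Step 4: [C₄H₆] = 1/11.4 = 0.08771 M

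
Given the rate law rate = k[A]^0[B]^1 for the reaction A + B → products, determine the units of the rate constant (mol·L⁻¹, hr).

hr⁻¹

Step 1: Overall order = 0 + 1 = 1.
Step 2: rate has units mol·L⁻¹·hr⁻¹; [A]^0[B]^1 has units (mol·L⁻¹)^1.
Step 3: k = rate/([A]^0[B]^1), so units of k = (mol·L⁻¹)^(1-1)·hr⁻¹ = hr⁻¹.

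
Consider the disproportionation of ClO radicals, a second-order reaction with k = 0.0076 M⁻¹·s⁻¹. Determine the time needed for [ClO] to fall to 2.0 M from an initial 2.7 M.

17.06 s

Step 1: For second-order: t = (1/[ClO] - 1/[ClO]₀)/k
Step 2: t = (1/2.0 - 1/2.7)/0.0076
Step 3: t = (0.5 - 0.3704)/0.0076
Step 4: t = 0.1296/0.0076 = 17.06 s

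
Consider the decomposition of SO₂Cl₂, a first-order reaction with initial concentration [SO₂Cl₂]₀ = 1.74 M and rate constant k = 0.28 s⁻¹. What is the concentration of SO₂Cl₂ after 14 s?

0.03452 M

Step 1: For a first-order reaction: [SO₂Cl₂] = [SO₂Cl₂]₀ × e^(-kt)
Step 2: [SO₂Cl₂] = 1.74 × e^(-0.28 × 14)
Step 3: [SO₂Cl₂] = 1.74 × e^(-3.92)
Step 4: [SO₂Cl₂] = 1.74 × 0.0198411 = 0.03452 M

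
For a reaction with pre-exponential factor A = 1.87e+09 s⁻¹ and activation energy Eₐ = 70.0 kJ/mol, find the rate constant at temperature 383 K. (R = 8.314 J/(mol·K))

5.31e-01 s⁻¹

Step 1: Use the Arrhenius equation: k = A × exp(-Eₐ/RT)
Step 2: Convert Eₐ to J/mol: 70.0 kJ/mol = 70000 J/mol
Step 3: Calculate the exponent: -Eₐ/(RT) = -70000/(8.314 × 383) = -21.98312
Step 4: k = 1.87e+09 × exp(-21.98312)
Step 5: k = 1.87e+09 × 2.83695e-10 = 5.3051e-01 s⁻¹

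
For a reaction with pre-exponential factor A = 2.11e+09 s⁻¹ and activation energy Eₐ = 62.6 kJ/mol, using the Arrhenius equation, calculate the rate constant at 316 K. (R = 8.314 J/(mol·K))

9.47e-02 s⁻¹

Step 1: Use the Arrhenius equation: k = A × exp(-Eₐ/RT)
Step 2: Convert Eₐ to J/mol: 62.6 kJ/mol = 62600 J/mol
Step 3: Calculate the exponent: -Eₐ/(RT) = -62600/(8.314 × 316) = -23.82743
Step 4: k = 2.11e+09 × exp(-23.82743)
Step 5: k = 2.11e+09 × 4.48620e-11 = 9.4659e-02 s⁻¹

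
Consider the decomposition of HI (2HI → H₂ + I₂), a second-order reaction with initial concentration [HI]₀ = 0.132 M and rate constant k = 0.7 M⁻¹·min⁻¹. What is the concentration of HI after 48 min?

0.02429 M

Step 1: For a second-order reaction: 1/[HI] = 1/[HI]₀ + kt
Step 2: 1/[HI] = 1/0.132 + 0.7 × 48
Step 3: 1/[HI] = 7.576 + 33.6 = 41.18
Step 4: [HI] = 1/41.18 = 0.02429 M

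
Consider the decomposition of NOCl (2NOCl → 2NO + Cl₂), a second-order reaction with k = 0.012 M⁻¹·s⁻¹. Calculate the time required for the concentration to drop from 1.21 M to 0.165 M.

436.2 s

Step 1: For second-order: t = (1/[NOCl] - 1/[NOCl]₀)/k
Step 2: t = (1/0.165 - 1/1.21)/0.012
Step 3: t = (6.061 - 0.8264)/0.012
Step 4: t = 5.234/0.012 = 436.2 s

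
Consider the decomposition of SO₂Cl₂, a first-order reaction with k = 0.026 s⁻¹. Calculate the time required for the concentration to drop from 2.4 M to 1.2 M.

26.66 s

Step 1: For first-order: t = ln([SO₂Cl₂]₀/[SO₂Cl₂])/k
Step 2: t = ln(2.4/1.2)/0.026
Step 3: t = ln(2)/0.026
Step 4: t = 0.6931/0.026 = 26.66 s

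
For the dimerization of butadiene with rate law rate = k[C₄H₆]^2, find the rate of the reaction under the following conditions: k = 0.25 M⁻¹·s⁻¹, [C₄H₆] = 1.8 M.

0.81 M/s

Step 1: Identify the rate law: rate = k[C₄H₆]^2
Step 2: Substitute values: rate = 0.25 × (1.8)^2
Step 3: Calculate: rate = 0.25 × 3.24 = 0.81 M/s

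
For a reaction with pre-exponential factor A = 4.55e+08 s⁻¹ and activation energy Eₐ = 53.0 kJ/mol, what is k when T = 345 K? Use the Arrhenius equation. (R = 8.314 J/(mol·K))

4.30e+00 s⁻¹

Step 1: Use the Arrhenius equation: k = A × exp(-Eₐ/RT)
Step 2: Convert Eₐ to J/mol: 53.0 kJ/mol = 53000 J/mol
Step 3: Calculate the exponent: -Eₐ/(RT) = -53000/(8.314 × 345) = -18.47765
Step 4: k = 4.55e+08 × exp(-18.47765)
Step 5: k = 4.55e+08 × 9.44623e-09 = 4.2980e+00 s⁻¹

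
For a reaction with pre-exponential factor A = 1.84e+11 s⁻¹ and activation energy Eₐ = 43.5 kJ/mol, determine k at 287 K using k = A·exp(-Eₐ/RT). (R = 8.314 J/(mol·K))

2.23e+03 s⁻¹

Step 1: Use the Arrhenius equation: k = A × exp(-Eₐ/RT)
Step 2: Convert Eₐ to J/mol: 43.5 kJ/mol = 43500 J/mol
Step 3: Calculate the exponent: -Eₐ/(RT) = -43500/(8.314 × 287) = -18.23045
Step 4: k = 1.84e+11 × exp(-18.23045)
Step 5: k = 1.84e+11 × 1.20953e-08 = 2.2255e+03 s⁻¹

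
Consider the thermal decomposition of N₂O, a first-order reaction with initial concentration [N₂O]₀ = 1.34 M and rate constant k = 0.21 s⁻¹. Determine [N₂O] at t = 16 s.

0.04655 M

Step 1: For a first-order reaction: [N₂O] = [N₂O]₀ × e^(-kt)
Step 2: [N₂O] = 1.34 × e^(-0.21 × 16)
Step 3: [N₂O] = 1.34 × e^(-3.36)
Step 4: [N₂O] = 1.34 × 0.0347353 = 0.04655 M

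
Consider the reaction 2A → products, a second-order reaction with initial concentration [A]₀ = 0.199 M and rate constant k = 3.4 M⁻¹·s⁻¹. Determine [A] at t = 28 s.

0.009978 M

Step 1: For a second-order reaction: 1/[A] = 1/[A]₀ + kt
Step 2: 1/[A] = 1/0.199 + 3.4 × 28
Step 3: 1/[A] = 5.025 + 95.2 = 100.2
Step 4: [A] = 1/100.2 = 0.009978 M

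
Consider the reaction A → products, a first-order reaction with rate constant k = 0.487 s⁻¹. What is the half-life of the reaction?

1.423 s

Step 1: For a first-order reaction, t₁/₂ = ln(2)/k
Step 2: t₁/₂ = ln(2)/0.487
Step 3: t₁/₂ = 0.6931/0.487 = 1.423 s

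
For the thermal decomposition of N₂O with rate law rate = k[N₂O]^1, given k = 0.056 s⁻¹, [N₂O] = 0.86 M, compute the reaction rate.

0.04816 M/s

Step 1: Identify the rate law: rate = k[N₂O]^1
Step 2: Substitute values: rate = 0.056 × (0.86)^1
Step 3: Calculate: rate = 0.056 × 0.86 = 0.04816 M/s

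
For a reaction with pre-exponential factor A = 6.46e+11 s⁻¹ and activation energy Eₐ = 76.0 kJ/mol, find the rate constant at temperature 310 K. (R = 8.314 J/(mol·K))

1.01e-01 s⁻¹

Step 1: Use the Arrhenius equation: k = A × exp(-Eₐ/RT)
Step 2: Convert Eₐ to J/mol: 76.0 kJ/mol = 76000 J/mol
Step 3: Calculate the exponent: -Eₐ/(RT) = -76000/(8.314 × 310) = -29.48777
Step 4: k = 6.46e+11 × exp(-29.48777)
Step 5: k = 6.46e+11 × 1.56180e-13 = 1.0089e-01 s⁻¹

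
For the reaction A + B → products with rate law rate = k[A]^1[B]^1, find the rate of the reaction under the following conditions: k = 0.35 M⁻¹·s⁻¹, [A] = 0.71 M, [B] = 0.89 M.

0.2212 M/s

Step 1: The rate law is rate = k[A]^1[B]^1
Step 2: Substitute: rate = 0.35 × (0.71)^1 × (0.89)^1
Step 3: rate = 0.35 × 0.71 × 0.89 = 0.221165 M/s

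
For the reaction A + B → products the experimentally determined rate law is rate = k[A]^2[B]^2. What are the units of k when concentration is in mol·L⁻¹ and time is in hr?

(mol·L⁻¹)⁻³·hr⁻¹

Step 1: Overall order = 2 + 2 = 4.
Step 2: rate has units mol·L⁻¹·hr⁻¹; [A]^2[B]^2 has units (mol·L⁻¹)^4.
Step 3: k = rate/([A]^2[B]^2), so units of k = (mol·L⁻¹)^(1-4)·hr⁻¹ = (mol·L⁻¹)⁻³·hr⁻¹.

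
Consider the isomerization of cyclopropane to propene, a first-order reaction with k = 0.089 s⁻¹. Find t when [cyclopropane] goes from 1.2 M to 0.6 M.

7.788 s

Step 1: For first-order: t = ln([cyclopropane]₀/[cyclopropane])/k
Step 2: t = ln(1.2/0.6)/0.089
Step 3: t = ln(2)/0.089
Step 4: t = 0.6931/0.089 = 7.788 s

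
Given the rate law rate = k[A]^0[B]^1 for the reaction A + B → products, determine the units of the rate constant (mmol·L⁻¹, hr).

hr⁻¹

Step 1: Overall order = 0 + 1 = 1.
Step 2: rate has units mmol·L⁻¹·hr⁻¹; [A]^0[B]^1 has units (mmol·L⁻¹)^1.
Step 3: k = rate/([A]^0[B]^1), so units of k = (mmol·L⁻¹)^(1-1)·hr⁻¹ = hr⁻¹.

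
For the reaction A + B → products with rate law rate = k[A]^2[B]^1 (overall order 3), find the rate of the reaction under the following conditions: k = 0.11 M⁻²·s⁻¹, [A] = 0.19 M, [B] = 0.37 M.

0.001469 M/s

Step 1: The rate law is rate = k[A]^2[B]^1, overall order = 2+1 = 3
Step 2: Substitute values: rate = 0.11 × (0.19)^2 × (0.37)^1
Step 3: rate = 0.11 × 0.0361 × 0.37 = 0.00146927 M/s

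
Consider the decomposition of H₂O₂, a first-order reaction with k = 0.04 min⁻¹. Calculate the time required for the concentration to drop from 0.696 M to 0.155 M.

37.55 min

Step 1: For first-order: t = ln([H₂O₂]₀/[H₂O₂])/k
Step 2: t = ln(0.696/0.155)/0.04
Step 3: t = ln(4.49)/0.04
Step 4: t = 1.502/0.04 = 37.55 min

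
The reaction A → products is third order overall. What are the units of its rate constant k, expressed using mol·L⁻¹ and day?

(mol·L⁻¹)⁻²·day⁻¹

Step 1: For overall order n, rate = k × (concentration)^n.
Step 2: Rate has units mol·L⁻¹·day⁻¹; concentration term has units (mol·L⁻¹)^3.
Step 3: k = rate / (concentration)^n, so units of k = (mol·L⁻¹)^(1-3)·day⁻¹ = (mol·L⁻¹)⁻²·day⁻¹.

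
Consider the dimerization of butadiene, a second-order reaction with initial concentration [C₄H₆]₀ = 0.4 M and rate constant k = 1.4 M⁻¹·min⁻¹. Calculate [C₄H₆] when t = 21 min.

0.03135 M

Step 1: For a second-order reaction: 1/[C₄H₆] = 1/[C₄H₆]₀ + kt
Step 2: 1/[C₄H₆] = 1/0.4 + 1.4 × 21
Step 3: 1/[C₄H₆] = 2.5 + 29.4 = 31.9
Step 4: [C₄H₆] = 1/31.9 = 0.03135 M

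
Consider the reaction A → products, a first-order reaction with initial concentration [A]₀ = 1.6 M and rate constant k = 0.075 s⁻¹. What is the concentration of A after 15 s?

0.5194 M

Step 1: For a first-order reaction: [A] = [A]₀ × e^(-kt)
Step 2: [A] = 1.6 × e^(-0.075 × 15)
Step 3: [A] = 1.6 × e^(-1.125)
Step 4: [A] = 1.6 × 0.324652 = 0.5194 M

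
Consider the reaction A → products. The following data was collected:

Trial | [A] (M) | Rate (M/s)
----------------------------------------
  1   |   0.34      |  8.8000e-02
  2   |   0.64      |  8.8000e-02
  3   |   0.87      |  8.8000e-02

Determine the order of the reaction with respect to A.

zeroth order (0)

Step 1: Compare trials - when concentration changes, rate stays constant.
Step 2: rate₂/rate₁ = 8.8000e-02/8.8000e-02 = 1
Step 3: [A]₂/[A]₁ = 0.64/0.34 = 1.882
Step 4: Since rate ratio ≈ (conc ratio)^0, the reaction is zeroth order.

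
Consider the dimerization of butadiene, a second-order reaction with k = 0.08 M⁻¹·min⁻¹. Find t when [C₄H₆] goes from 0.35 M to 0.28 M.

8.929 min

Step 1: For second-order: t = (1/[C₄H₆] - 1/[C₄H₆]₀)/k
Step 2: t = (1/0.28 - 1/0.35)/0.08
Step 3: t = (3.571 - 2.857)/0.08
Step 4: t = 0.7143/0.08 = 8.929 min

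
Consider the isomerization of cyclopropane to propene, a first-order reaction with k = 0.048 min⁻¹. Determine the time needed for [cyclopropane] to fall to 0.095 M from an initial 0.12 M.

4.867 min

Step 1: For first-order: t = ln([cyclopropane]₀/[cyclopropane])/k
Step 2: t = ln(0.12/0.095)/0.048
Step 3: t = ln(1.263)/0.048
Step 4: t = 0.2336/0.048 = 4.867 min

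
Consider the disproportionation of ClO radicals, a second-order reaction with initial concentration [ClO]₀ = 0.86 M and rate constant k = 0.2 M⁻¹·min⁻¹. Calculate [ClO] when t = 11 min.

0.2974 M

Step 1: For a second-order reaction: 1/[ClO] = 1/[ClO]₀ + kt
Step 2: 1/[ClO] = 1/0.86 + 0.2 × 11
Step 3: 1/[ClO] = 1.163 + 2.2 = 3.363
Step 4: [ClO] = 1/3.363 = 0.2974 M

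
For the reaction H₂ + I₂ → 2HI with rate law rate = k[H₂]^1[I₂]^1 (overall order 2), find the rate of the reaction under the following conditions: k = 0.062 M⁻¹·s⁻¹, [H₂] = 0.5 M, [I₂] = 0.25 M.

0.00775 M/s

Step 1: The rate law is rate = k[H₂]^1[I₂]^1, overall order = 1+1 = 2
Step 2: Substitute values: rate = 0.062 × (0.5)^1 × (0.25)^1
Step 3: rate = 0.062 × 0.5 × 0.25 = 0.00775 M/s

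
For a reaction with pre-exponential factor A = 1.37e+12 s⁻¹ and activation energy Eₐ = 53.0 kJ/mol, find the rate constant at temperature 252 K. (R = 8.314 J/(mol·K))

1.41e+01 s⁻¹

Step 1: Use the Arrhenius equation: k = A × exp(-Eₐ/RT)
Step 2: Convert Eₐ to J/mol: 53.0 kJ/mol = 53000 J/mol
Step 3: Calculate the exponent: -Eₐ/(RT) = -53000/(8.314 × 252) = -25.29678
Step 4: k = 1.37e+12 × exp(-25.29678)
Step 5: k = 1.37e+12 × 1.03216e-11 = 1.4141e+01 s⁻¹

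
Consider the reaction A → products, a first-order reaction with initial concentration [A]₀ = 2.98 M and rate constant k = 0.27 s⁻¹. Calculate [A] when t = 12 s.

0.1167 M

Step 1: For a first-order reaction: [A] = [A]₀ × e^(-kt)
Step 2: [A] = 2.98 × e^(-0.27 × 12)
Step 3: [A] = 2.98 × e^(-3.24)
Step 4: [A] = 2.98 × 0.0391639 = 0.1167 M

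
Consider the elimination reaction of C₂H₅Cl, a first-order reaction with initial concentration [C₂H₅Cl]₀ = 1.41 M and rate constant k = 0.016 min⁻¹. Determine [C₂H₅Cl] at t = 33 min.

0.8316 M

Step 1: For a first-order reaction: [C₂H₅Cl] = [C₂H₅Cl]₀ × e^(-kt)
Step 2: [C₂H₅Cl] = 1.41 × e^(-0.016 × 33)
Step 3: [C₂H₅Cl] = 1.41 × e^(-0.528)
Step 4: [C₂H₅Cl] = 1.41 × 0.589783 = 0.8316 M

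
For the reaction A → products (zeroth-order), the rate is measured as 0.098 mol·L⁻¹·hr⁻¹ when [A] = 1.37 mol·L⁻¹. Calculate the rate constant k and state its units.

0.098 mol·L⁻¹·hr⁻¹

Step 1: For a zeroth-order reaction, rate = k (independent of concentration).
Step 2: k = rate = 0.098 mol·L⁻¹·hr⁻¹.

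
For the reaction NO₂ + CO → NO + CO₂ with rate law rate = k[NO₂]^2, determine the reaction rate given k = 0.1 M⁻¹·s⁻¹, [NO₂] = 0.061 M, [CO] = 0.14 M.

0.0003721 M/s

Step 1: The rate law is rate = k[NO₂]^2
Step 2: Note that the rate does not depend on [CO] (zero order in CO).
Step 3: rate = 0.1 × (0.061)^2 = 0.0003721 M/s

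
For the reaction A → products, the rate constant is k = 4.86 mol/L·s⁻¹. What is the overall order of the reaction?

zeroth order (0)

Step 1: The units of k for an nth-order reaction are (concentration)^(1-n)·(time)⁻¹.
Step 2: Here k has units mol/L·s⁻¹, so the concentration exponent is 1.
Step 3: 1 - n = 1 ⇒ n = 0. The reaction is zeroth order.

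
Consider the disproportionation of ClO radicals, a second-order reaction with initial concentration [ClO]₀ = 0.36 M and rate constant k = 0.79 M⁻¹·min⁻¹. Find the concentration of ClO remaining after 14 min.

0.07227 M

Step 1: For a second-order reaction: 1/[ClO] = 1/[ClO]₀ + kt
Step 2: 1/[ClO] = 1/0.36 + 0.79 × 14
Step 3: 1/[ClO] = 2.778 + 11.06 = 13.84
Step 4: [ClO] = 1/13.84 = 0.07227 M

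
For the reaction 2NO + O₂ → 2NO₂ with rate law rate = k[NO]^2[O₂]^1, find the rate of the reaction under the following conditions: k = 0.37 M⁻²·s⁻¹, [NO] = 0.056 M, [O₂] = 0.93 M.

0.001079 M/s

Step 1: The rate law is rate = k[NO]^2[O₂]^1
Step 2: Substitute: rate = 0.37 × (0.056)^2 × (0.93)^1
Step 3: rate = 0.37 × 0.003136 × 0.93 = 0.0010791 M/s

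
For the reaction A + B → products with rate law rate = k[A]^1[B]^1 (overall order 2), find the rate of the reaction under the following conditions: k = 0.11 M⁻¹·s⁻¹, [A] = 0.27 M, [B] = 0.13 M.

0.003861 M/s

Step 1: The rate law is rate = k[A]^1[B]^1, overall order = 1+1 = 2
Step 2: Substitute values: rate = 0.11 × (0.27)^1 × (0.13)^1
Step 3: rate = 0.11 × 0.27 × 0.13 = 0.003861 M/s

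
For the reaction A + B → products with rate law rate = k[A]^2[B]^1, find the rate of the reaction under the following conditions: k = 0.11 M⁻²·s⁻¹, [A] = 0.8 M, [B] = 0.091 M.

0.006406 M/s

Step 1: The rate law is rate = k[A]^2[B]^1
Step 2: Substitute: rate = 0.11 × (0.8)^2 × (0.091)^1
Step 3: rate = 0.11 × 0.64 × 0.091 = 0.0064064 M/s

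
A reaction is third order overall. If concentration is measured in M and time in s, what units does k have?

M⁻²·s⁻¹

Step 1: For overall order n, rate = k × (concentration)^n.
Step 2: Rate has units M·s⁻¹; concentration term has units M^3.
Step 3: k = rate / (concentration)^n, so units of k = M^(1-3)·s⁻¹ = M⁻²·s⁻¹.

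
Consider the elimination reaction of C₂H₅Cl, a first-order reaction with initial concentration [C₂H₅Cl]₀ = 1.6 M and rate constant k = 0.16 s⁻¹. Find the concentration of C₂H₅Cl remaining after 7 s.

0.522 M

Step 1: For a first-order reaction: [C₂H₅Cl] = [C₂H₅Cl]₀ × e^(-kt)
Step 2: [C₂H₅Cl] = 1.6 × e^(-0.16 × 7)
Step 3: [C₂H₅Cl] = 1.6 × e^(-1.12)
Step 4: [C₂H₅Cl] = 1.6 × 0.32628 = 0.522 M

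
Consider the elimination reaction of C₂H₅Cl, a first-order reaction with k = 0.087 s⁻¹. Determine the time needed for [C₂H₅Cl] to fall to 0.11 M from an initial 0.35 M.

13.3 s

Step 1: For first-order: t = ln([C₂H₅Cl]₀/[C₂H₅Cl])/k
Step 2: t = ln(0.35/0.11)/0.087
Step 3: t = ln(3.182)/0.087
Step 4: t = 1.157/0.087 = 13.3 s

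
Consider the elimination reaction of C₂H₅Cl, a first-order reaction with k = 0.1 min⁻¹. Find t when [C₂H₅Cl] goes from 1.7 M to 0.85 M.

6.931 min

Step 1: For first-order: t = ln([C₂H₅Cl]₀/[C₂H₅Cl])/k
Step 2: t = ln(1.7/0.85)/0.1
Step 3: t = ln(2)/0.1
Step 4: t = 0.6931/0.1 = 6.931 min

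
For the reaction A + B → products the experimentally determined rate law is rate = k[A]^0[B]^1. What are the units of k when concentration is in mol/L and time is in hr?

hr⁻¹

Step 1: Overall order = 0 + 1 = 1.
Step 2: rate has units mol/L·hr⁻¹; [A]^0[B]^1 has units (mol/L)^1.
Step 3: k = rate/([A]^0[B]^1), so units of k = (mol/L)^(1-1)·hr⁻¹ = hr⁻¹.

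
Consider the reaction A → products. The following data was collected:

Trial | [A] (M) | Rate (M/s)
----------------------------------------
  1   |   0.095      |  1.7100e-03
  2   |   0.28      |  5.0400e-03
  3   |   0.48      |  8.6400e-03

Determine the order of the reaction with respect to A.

first order (1)

Step 1: Compare trials to find order n where rate₂/rate₁ = ([A]₂/[A]₁)^n
Step 2: rate₂/rate₁ = 5.0400e-03/1.7100e-03 = 2.947
Step 3: [A]₂/[A]₁ = 0.28/0.095 = 2.947
Step 4: n = ln(2.947)/ln(2.947) = 1.00 ≈ 1
Step 5: The reaction is first order in A.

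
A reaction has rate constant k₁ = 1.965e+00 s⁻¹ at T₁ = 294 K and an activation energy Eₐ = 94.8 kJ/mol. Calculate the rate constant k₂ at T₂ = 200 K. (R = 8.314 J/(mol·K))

2.382e-08 s⁻¹

Step 1: Use the two-temperature Arrhenius form: ln(k₂/k₁) = -Eₐ/R × (1/T₂ - 1/T₁)
Step 2: Convert Eₐ to J/mol: 94.8 kJ/mol = 94800 J/mol
Step 3: 1/T₂ - 1/T₁ = 1/200 - 1/294 = 1.598639e-03 K⁻¹
Step 4: ln(k₂/k₁) = -94800/8.314 × 1.598639e-03 = -18.22841
Step 5: k₂ = k₁ × exp(-18.22841) = 1.965e+00 × 1.21200e-08 = 2.382e-08 s⁻¹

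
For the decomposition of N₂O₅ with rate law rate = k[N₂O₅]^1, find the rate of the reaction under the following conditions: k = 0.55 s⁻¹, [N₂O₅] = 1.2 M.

0.66 M/s

Step 1: Identify the rate law: rate = k[N₂O₅]^1
Step 2: Substitute values: rate = 0.55 × (1.2)^1
Step 3: Calculate: rate = 0.55 × 1.2 = 0.66 M/s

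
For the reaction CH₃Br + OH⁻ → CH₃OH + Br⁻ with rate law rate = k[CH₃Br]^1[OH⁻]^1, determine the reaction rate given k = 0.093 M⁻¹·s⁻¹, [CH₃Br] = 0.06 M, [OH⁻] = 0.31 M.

0.00173 M/s

Step 1: The rate law is rate = k[CH₃Br]^1[OH⁻]^1
Step 2: Substitute: rate = 0.093 × (0.06)^1 × (0.31)^1
Step 3: rate = 0.093 × 0.06 × 0.31 = 0.0017298 M/s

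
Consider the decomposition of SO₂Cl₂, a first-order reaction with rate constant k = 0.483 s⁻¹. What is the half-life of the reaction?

1.435 s

Step 1: For a first-order reaction, t₁/₂ = ln(2)/k
Step 2: t₁/₂ = ln(2)/0.483
Step 3: t₁/₂ = 0.6931/0.483 = 1.435 s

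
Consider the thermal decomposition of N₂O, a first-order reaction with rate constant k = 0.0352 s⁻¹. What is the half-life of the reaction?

19.69 s

Step 1: For a first-order reaction, t₁/₂ = ln(2)/k
Step 2: t₁/₂ = ln(2)/0.0352
Step 3: t₁/₂ = 0.6931/0.0352 = 19.69 s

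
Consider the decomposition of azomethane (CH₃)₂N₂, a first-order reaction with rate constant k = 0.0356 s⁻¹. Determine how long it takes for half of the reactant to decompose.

19.47 s

Step 1: For a first-order reaction, t₁/₂ = ln(2)/k
Step 2: t₁/₂ = ln(2)/0.0356
Step 3: t₁/₂ = 0.6931/0.0356 = 19.47 s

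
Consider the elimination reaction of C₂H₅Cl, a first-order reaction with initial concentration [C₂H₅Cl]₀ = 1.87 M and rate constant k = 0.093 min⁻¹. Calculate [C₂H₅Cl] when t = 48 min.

0.02154 M

Step 1: For a first-order reaction: [C₂H₅Cl] = [C₂H₅Cl]₀ × e^(-kt)
Step 2: [C₂H₅Cl] = 1.87 × e^(-0.093 × 48)
Step 3: [C₂H₅Cl] = 1.87 × e^(-4.464)
Step 4: [C₂H₅Cl] = 1.87 × 0.0115162 = 0.02154 M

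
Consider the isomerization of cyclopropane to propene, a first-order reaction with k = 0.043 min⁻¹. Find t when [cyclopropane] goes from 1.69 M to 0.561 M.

25.65 min

Step 1: For first-order: t = ln([cyclopropane]₀/[cyclopropane])/k
Step 2: t = ln(1.69/0.561)/0.043
Step 3: t = ln(3.012)/0.043
Step 4: t = 1.103/0.043 = 25.65 min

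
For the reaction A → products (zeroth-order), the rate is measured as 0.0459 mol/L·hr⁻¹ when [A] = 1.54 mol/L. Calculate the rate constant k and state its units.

0.0459 mol/L·hr⁻¹

Step 1: For a zeroth-order reaction, rate = k (independent of concentration).
Step 2: k = rate = 0.0459 mol/L·hr⁻¹.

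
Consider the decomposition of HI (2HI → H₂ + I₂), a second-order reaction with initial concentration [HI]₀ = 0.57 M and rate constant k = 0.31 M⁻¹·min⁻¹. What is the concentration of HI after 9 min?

0.2201 M

Step 1: For a second-order reaction: 1/[HI] = 1/[HI]₀ + kt
Step 2: 1/[HI] = 1/0.57 + 0.31 × 9
Step 3: 1/[HI] = 1.754 + 2.79 = 4.544
Step 4: [HI] = 1/4.544 = 0.2201 M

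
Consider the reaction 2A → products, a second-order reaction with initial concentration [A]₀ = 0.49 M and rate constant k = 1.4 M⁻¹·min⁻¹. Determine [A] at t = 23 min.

0.0292 M

Step 1: For a second-order reaction: 1/[A] = 1/[A]₀ + kt
Step 2: 1/[A] = 1/0.49 + 1.4 × 23
Step 3: 1/[A] = 2.041 + 32.2 = 34.24
Step 4: [A] = 1/34.24 = 0.0292 M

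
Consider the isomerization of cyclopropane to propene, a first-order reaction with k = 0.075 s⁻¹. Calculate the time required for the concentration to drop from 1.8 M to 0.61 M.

14.43 s

Step 1: For first-order: t = ln([cyclopropane]₀/[cyclopropane])/k
Step 2: t = ln(1.8/0.61)/0.075
Step 3: t = ln(2.951)/0.075
Step 4: t = 1.082/0.075 = 14.43 s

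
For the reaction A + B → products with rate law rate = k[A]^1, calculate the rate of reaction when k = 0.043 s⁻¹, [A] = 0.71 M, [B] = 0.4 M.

0.03053 M/s

Step 1: The rate law is rate = k[A]^1
Step 2: Note that the rate does not depend on [B] (zero order in B).
Step 3: rate = 0.043 × (0.71)^1 = 0.03053 M/s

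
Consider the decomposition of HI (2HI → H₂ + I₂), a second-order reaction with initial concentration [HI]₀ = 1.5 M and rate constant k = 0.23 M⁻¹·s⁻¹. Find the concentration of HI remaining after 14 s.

0.2573 M

Step 1: For a second-order reaction: 1/[HI] = 1/[HI]₀ + kt
Step 2: 1/[HI] = 1/1.5 + 0.23 × 14
Step 3: 1/[HI] = 0.6667 + 3.22 = 3.887
Step 4: [HI] = 1/3.887 = 0.2573 M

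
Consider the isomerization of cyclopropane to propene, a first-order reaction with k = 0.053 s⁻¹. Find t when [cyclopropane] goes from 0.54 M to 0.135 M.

26.16 s

Step 1: For first-order: t = ln([cyclopropane]₀/[cyclopropane])/k
Step 2: t = ln(0.54/0.135)/0.053
Step 3: t = ln(4)/0.053
Step 4: t = 1.386/0.053 = 26.16 s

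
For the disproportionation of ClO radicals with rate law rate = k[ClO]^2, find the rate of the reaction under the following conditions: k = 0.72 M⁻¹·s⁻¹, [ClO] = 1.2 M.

1.037 M/s

Step 1: Identify the rate law: rate = k[ClO]^2
Step 2: Substitute values: rate = 0.72 × (1.2)^2
Step 3: Calculate: rate = 0.72 × 1.44 = 1.0368 M/s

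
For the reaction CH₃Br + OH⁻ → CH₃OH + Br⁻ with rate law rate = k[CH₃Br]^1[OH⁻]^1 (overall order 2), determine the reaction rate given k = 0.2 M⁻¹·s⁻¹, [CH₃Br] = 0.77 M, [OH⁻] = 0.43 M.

0.06622 M/s

Step 1: The rate law is rate = k[CH₃Br]^1[OH⁻]^1, overall order = 1+1 = 2
Step 2: Substitute values: rate = 0.2 × (0.77)^1 × (0.43)^1
Step 3: rate = 0.2 × 0.77 × 0.43 = 0.06622 M/s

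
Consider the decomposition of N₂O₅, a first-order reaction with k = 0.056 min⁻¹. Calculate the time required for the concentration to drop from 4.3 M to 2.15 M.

12.38 min

Step 1: For first-order: t = ln([N₂O₅]₀/[N₂O₅])/k
Step 2: t = ln(4.3/2.15)/0.056
Step 3: t = ln(2)/0.056
Step 4: t = 0.6931/0.056 = 12.38 min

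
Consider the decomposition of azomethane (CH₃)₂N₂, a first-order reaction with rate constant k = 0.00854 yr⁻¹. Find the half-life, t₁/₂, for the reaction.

81.16 yr

Step 1: For a first-order reaction, t₁/₂ = ln(2)/k
Step 2: t₁/₂ = ln(2)/0.00854
Step 3: t₁/₂ = 0.6931/0.00854 = 81.16 yr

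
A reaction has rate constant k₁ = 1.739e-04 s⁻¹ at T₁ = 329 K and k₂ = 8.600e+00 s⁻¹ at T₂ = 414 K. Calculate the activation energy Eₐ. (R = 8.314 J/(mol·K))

144.0 kJ/mol

Step 1: Use the two-temperature Arrhenius form: ln(k₂/k₁) = -Eₐ/R × (1/T₂ - 1/T₁)
Step 2: ln(k₂/k₁) = ln(8.600e+00/1.739e-04) = ln(49453.7) = 10.8088
Step 3: 1/T₂ - 1/T₁ = 1/414 - 1/329 = -6.240547e-04 K⁻¹
Step 4: Eₐ = -R × ln(k₂/k₁) / (1/T₂ - 1/T₁) = -8.314 × 10.8088 / -6.240547e-04
Step 5: Eₐ = 1.4400e+05 J/mol = 144.0 kJ/mol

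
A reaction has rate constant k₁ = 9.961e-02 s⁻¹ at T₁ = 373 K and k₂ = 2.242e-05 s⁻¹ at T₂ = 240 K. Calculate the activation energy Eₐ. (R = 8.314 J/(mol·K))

47.0 kJ/mol

Step 1: Use the two-temperature Arrhenius form: ln(k₂/k₁) = -Eₐ/R × (1/T₂ - 1/T₁)
Step 2: ln(k₂/k₁) = ln(2.242e-05/9.961e-02) = ln(0.000225078) = -8.39906
Step 3: 1/T₂ - 1/T₁ = 1/240 - 1/373 = 1.485702e-03 K⁻¹
Step 4: Eₐ = -R × ln(k₂/k₁) / (1/T₂ - 1/T₁) = -8.314 × -8.39906 / 1.485702e-03
Step 5: Eₐ = 4.7001e+04 J/mol = 47.0 kJ/mol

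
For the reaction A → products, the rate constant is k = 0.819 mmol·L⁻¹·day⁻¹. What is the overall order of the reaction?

zeroth order (0)

Step 1: The units of k for an nth-order reaction are (concentration)^(1-n)·(time)⁻¹.
Step 2: Here k has units mmol·L⁻¹·day⁻¹, so the concentration exponent is 1.
Step 3: 1 - n = 1 ⇒ n = 0. The reaction is zeroth order.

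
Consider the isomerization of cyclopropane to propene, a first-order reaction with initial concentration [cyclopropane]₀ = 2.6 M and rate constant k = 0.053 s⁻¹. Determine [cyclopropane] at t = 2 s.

2.339 M

Step 1: For a first-order reaction: [cyclopropane] = [cyclopropane]₀ × e^(-kt)
Step 2: [cyclopropane] = 2.6 × e^(-0.053 × 2)
Step 3: [cyclopropane] = 2.6 × e^(-0.106)
Step 4: [cyclopropane] = 2.6 × 0.899425 = 2.339 M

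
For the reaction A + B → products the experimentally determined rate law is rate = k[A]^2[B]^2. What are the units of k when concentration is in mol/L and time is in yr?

(mol/L)⁻³·yr⁻¹

Step 1: Overall order = 2 + 2 = 4.
Step 2: rate has units mol/L·yr⁻¹; [A]^2[B]^2 has units (mol/L)^4.
Step 3: k = rate/([A]^2[B]^2), so units of k = (mol/L)^(1-4)·yr⁻¹ = (mol/L)⁻³·yr⁻¹.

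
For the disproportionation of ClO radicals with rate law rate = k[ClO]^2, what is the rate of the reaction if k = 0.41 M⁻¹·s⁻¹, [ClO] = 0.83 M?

0.2824 M/s

Step 1: Identify the rate law: rate = k[ClO]^2
Step 2: Substitute values: rate = 0.41 × (0.83)^2
Step 3: Calculate: rate = 0.41 × 0.6889 = 0.282449 M/s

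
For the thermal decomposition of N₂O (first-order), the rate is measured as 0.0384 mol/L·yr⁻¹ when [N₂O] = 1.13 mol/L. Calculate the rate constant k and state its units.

0.03398 yr⁻¹

Step 1: rate = k[N₂O]^1, so k = rate / [N₂O]^1.
Step 2: k = 0.0384 / (1.13)^1 = 0.0384 / 1.13.
Step 3: k = 0.03398 yr⁻¹.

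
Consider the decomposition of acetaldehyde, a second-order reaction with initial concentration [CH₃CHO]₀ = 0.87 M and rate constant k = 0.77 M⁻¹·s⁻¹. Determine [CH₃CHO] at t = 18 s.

0.06662 M

Step 1: For a second-order reaction: 1/[CH₃CHO] = 1/[CH₃CHO]₀ + kt
Step 2: 1/[CH₃CHO] = 1/0.87 + 0.77 × 18
Step 3: 1/[CH₃CHO] = 1.149 + 13.86 = 15.01
Step 4: [CH₃CHO] = 1/15.01 = 0.06662 M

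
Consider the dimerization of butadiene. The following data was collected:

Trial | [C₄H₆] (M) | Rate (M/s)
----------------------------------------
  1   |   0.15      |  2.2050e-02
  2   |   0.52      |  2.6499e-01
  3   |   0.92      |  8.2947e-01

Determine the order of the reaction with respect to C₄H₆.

second order (2)

Step 1: Compare trials to find order n where rate₂/rate₁ = ([C₄H₆]₂/[C₄H₆]₁)^n
Step 2: rate₂/rate₁ = 2.6499e-01/2.2050e-02 = 12.02
Step 3: [C₄H₆]₂/[C₄H₆]₁ = 0.52/0.15 = 3.467
Step 4: n = ln(12.02)/ln(3.467) = 2.00 ≈ 2
Step 5: The reaction is second order in C₄H₆.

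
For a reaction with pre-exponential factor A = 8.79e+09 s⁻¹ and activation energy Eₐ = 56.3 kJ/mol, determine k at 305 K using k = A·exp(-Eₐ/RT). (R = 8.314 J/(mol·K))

2.00e+00 s⁻¹

Step 1: Use the Arrhenius equation: k = A × exp(-Eₐ/RT)
Step 2: Convert Eₐ to J/mol: 56.3 kJ/mol = 56300 J/mol
Step 3: Calculate the exponent: -Eₐ/(RT) = -56300/(8.314 × 305) = -22.20233
Step 4: k = 8.79e+09 × exp(-22.20233)
Step 5: k = 8.79e+09 × 2.27851e-10 = 2.0028e+00 s⁻¹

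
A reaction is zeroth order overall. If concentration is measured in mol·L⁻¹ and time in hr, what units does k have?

mol·L⁻¹·hr⁻¹

Step 1: For overall order n, rate = k × (concentration)^n.
Step 2: Rate has units mol·L⁻¹·hr⁻¹; concentration term has units (mol·L⁻¹)^0.
Step 3: k = rate / (concentration)^n, so units of k = (mol·L⁻¹)^(1-0)·hr⁻¹ = mol·L⁻¹·hr⁻¹.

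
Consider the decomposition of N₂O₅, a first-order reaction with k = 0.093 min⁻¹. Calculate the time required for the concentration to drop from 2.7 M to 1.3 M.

7.859 min

Step 1: For first-order: t = ln([N₂O₅]₀/[N₂O₅])/k
Step 2: t = ln(2.7/1.3)/0.093
Step 3: t = ln(2.077)/0.093
Step 4: t = 0.7309/0.093 = 7.859 min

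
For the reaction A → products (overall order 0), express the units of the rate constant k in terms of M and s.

M·s⁻¹

Step 1: For overall order n, rate = k × (concentration)^n.
Step 2: Rate has units M·s⁻¹; concentration term has units M^0.
Step 3: k = rate / (concentration)^n, so units of k = M^(1-0)·s⁻¹ = M·s⁻¹.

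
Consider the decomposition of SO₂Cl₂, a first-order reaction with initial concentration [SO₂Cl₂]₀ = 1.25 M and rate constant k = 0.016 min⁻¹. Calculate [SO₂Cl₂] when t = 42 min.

0.6384 M

Step 1: For a first-order reaction: [SO₂Cl₂] = [SO₂Cl₂]₀ × e^(-kt)
Step 2: [SO₂Cl₂] = 1.25 × e^(-0.016 × 42)
Step 3: [SO₂Cl₂] = 1.25 × e^(-0.672)
Step 4: [SO₂Cl₂] = 1.25 × 0.510686 = 0.6384 M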